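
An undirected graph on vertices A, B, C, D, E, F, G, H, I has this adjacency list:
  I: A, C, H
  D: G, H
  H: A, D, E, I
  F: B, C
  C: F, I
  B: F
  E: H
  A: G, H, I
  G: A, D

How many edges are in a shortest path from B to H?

Distance 0: B.
Distance 1: F.
Distance 2: C.
Distance 3: I.
Distance 4: A, H — contains H.

4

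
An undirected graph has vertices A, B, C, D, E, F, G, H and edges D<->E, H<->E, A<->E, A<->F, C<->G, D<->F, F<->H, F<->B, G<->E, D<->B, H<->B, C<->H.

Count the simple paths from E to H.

E–A–F–B–H
E–A–F–D–B–H
E–A–F–H
E–D–B–F–H
E–D–B–H
E–D–F–B–H
E–D–F–H
E–G–C–H
E–H

9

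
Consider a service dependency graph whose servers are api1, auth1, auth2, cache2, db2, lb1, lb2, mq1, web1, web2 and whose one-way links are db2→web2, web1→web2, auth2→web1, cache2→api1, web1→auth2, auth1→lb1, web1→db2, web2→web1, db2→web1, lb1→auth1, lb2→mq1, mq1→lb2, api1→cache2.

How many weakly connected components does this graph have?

4

From api1: component {api1, cache2}.
From auth1: component {auth1, lb1}.
From auth2: component {auth2, db2, web1, web2}.
From lb2: component {lb2, mq1}.
That's 4 components.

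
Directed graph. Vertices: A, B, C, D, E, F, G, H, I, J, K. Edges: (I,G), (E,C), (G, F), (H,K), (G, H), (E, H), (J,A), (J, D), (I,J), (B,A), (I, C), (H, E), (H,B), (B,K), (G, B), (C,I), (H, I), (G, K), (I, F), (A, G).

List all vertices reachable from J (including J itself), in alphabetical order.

Start at J.
Its neighbours: A, D.
Then their neighbours: G.
Then next layer: B, F, H, K.
Then next layer: E, I.
Then next layer: C.
Every vertex is now reached.

A, B, C, D, E, F, G, H, I, J, K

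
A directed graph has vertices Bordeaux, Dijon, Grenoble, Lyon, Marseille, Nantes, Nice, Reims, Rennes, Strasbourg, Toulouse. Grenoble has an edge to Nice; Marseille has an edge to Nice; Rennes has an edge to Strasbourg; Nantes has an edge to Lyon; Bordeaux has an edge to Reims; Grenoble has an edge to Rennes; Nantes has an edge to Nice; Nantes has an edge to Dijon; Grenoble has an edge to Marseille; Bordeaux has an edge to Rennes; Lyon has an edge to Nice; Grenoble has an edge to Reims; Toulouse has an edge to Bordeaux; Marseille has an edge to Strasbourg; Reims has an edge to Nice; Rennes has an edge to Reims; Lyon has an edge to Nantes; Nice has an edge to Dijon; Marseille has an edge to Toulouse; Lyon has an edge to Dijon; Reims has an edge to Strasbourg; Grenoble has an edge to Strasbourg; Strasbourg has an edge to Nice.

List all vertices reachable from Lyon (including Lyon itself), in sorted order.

Start at Lyon.
Its neighbours: Dijon, Nantes, Nice.
Nothing further is reachable.

Dijon, Lyon, Nantes, Nice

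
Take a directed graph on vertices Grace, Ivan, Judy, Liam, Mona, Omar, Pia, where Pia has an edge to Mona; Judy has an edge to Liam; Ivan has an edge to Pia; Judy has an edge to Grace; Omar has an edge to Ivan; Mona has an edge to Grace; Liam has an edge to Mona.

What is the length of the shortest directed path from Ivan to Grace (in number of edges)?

Distance 0: Ivan.
Distance 1: Pia.
Distance 2: Mona.
Distance 3: Grace — contains Grace.

3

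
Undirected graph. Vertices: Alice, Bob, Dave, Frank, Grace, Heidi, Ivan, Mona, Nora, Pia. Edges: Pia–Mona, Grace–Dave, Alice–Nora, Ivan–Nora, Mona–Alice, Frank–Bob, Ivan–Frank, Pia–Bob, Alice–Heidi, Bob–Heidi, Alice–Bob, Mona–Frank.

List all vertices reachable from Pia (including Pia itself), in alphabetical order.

Alice, Bob, Frank, Heidi, Ivan, Mona, Nora, Pia

Start at Pia.
Its neighbours: Bob, Mona.
Then their neighbours: Alice, Frank, Heidi.
Then next layer: Ivan, Nora.
Nothing further is reachable.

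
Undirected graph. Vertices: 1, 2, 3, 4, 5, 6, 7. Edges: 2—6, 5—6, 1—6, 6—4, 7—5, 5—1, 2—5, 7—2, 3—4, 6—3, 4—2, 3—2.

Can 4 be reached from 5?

Explore from 5.
Distance 1: reach 1, 2, 6, 7.
Distance 2: reach 3, 4.
Found 4.

Yes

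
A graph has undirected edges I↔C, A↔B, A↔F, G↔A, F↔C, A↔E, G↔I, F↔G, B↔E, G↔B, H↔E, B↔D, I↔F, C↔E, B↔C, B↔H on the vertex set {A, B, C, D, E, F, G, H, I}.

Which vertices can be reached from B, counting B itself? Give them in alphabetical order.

Start at B.
Its neighbours: A, C, D, E, G, H.
Then their neighbours: F, I.
Every vertex is now reached.

A, B, C, D, E, F, G, H, I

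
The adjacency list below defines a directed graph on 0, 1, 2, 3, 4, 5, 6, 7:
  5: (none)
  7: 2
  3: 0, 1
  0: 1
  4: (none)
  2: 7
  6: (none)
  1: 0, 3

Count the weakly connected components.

5

From 0: component {0, 1, 3}.
From 2: component {2, 7}.
From 4: component {4}.
From 5: component {5}.
From 6: component {6}.
That's 5 components.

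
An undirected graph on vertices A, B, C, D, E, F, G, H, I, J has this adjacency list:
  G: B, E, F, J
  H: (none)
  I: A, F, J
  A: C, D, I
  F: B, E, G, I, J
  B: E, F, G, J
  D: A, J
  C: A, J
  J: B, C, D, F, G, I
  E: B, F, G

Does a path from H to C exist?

No

H has no edges, so nothing is reachable from it.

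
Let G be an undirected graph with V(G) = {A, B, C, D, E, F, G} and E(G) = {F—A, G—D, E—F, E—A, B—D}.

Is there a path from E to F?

Yes

Explore from E.
Distance 1: reach A, F.
Found F.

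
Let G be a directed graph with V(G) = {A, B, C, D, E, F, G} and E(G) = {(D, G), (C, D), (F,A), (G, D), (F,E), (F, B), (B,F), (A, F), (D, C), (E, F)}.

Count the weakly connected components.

2

From A: component {A, B, E, F}.
From C: component {C, D, G}.
That's 2 components.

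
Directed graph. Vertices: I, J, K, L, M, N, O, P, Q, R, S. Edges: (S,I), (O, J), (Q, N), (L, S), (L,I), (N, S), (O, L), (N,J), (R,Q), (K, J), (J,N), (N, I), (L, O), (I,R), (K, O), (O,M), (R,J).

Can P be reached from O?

No

Explore from O.
Distance 1: reach J, L, M.
Distance 2: reach I, N, S.
Distance 3: reach R.
Distance 4: reach Q.
The search from O is exhausted; no directed path reaches P.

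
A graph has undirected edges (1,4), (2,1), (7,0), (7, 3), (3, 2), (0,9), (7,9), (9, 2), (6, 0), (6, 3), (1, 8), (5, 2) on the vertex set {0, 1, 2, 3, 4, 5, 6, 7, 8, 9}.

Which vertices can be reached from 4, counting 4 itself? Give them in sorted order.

0, 1, 2, 3, 4, 5, 6, 7, 8, 9

Start at 4.
Its neighbours: 1.
Then their neighbours: 2, 8.
Then next layer: 3, 5, 9.
Then next layer: 0, 6, 7.
Every vertex is now reached.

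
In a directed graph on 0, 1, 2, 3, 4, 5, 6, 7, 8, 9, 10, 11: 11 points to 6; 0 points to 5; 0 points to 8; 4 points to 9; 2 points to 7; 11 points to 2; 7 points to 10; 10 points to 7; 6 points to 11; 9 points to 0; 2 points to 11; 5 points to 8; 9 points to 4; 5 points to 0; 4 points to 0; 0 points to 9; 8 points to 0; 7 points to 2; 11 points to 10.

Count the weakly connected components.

From 0: component {0, 4, 5, 8, 9}.
From 1: component {1}.
From 2: component {2, 6, 7, 10, 11}.
From 3: component {3}.
That's 4 components.

4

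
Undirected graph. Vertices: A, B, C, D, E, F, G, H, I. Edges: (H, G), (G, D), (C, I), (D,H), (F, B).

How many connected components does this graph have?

From A: component {A}.
From B: component {B, F}.
From C: component {C, I}.
From D: component {D, G, H}.
From E: component {E}.
That's 5 components.

5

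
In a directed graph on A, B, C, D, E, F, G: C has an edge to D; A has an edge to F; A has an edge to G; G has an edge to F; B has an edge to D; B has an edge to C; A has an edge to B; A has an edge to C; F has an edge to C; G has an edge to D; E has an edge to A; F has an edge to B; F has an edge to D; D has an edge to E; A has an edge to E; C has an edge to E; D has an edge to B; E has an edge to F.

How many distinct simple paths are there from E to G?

E→A→G

1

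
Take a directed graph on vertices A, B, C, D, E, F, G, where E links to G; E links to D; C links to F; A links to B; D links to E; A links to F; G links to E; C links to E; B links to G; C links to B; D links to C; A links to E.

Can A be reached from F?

No

F has no outgoing edges, so nothing is reachable from it.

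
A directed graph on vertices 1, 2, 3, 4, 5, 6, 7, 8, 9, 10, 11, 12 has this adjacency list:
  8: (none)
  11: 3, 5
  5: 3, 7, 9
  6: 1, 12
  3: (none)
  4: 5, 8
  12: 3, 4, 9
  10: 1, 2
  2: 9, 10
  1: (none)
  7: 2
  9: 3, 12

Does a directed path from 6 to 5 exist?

Explore from 6.
Distance 1: reach 1, 12.
Distance 2: reach 3, 4, 9.
Distance 3: reach 5, 8.
Found 5.

Yes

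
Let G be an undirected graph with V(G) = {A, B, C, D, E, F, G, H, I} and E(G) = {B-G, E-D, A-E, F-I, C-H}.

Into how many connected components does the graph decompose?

4

From A: component {A, D, E}.
From B: component {B, G}.
From C: component {C, H}.
From F: component {F, I}.
That's 4 components.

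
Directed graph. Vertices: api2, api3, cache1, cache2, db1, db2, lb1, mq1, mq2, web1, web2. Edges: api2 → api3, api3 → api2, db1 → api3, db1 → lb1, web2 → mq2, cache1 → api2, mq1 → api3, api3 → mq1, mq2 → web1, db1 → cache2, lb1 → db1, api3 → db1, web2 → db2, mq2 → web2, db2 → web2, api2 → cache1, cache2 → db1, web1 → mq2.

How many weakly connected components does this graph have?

2

From api2: component {api2, api3, cache1, cache2, db1, lb1, mq1}.
From db2: component {db2, mq2, web1, web2}.
That's 2 components.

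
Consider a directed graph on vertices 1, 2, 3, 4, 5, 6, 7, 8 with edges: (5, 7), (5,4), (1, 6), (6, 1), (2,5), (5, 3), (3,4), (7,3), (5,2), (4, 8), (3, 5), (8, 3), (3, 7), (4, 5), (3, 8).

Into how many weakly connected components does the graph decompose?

From 1: component {1, 6}.
From 2: component {2, 3, 4, 5, 7, 8}.
That's 2 components.

2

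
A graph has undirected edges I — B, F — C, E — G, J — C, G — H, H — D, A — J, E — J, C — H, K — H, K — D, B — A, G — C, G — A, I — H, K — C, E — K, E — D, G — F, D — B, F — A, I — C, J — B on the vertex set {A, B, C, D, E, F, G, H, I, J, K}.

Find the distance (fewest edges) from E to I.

3

Distance 0: E.
Distance 1: D, G, J, K.
Distance 2: A, B, C, F, H.
Distance 3: I — contains I.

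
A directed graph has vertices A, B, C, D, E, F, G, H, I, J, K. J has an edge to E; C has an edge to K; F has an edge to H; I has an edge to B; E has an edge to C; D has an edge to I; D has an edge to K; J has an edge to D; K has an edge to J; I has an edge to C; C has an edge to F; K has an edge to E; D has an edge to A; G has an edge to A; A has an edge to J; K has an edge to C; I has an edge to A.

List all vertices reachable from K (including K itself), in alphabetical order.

A, B, C, D, E, F, H, I, J, K

Start at K.
Its neighbours: C, E, J.
Then their neighbours: D, F.
Then next layer: A, H, I.
Then next layer: B.
Nothing further is reachable.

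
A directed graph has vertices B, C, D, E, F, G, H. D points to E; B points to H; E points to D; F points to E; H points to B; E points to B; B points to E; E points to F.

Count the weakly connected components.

3

From B: component {B, D, E, F, H}.
From C: component {C}.
From G: component {G}.
That's 3 components.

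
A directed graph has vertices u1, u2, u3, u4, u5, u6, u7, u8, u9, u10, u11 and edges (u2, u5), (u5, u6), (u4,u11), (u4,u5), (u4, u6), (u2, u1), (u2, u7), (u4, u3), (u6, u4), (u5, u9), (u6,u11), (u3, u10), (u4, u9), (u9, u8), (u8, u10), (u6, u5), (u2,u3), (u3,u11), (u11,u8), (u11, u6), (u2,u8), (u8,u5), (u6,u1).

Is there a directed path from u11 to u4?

Yes

Explore from u11.
Distance 1: reach u6, u8.
Distance 2: reach u1, u4, u5, u10.
Found u4.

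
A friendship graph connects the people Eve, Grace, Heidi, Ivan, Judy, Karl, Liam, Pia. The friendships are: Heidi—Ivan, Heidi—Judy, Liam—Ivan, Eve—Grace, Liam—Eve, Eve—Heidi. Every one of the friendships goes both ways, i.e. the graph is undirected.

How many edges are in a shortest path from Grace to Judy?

3

Distance 0: Grace.
Distance 1: Eve.
Distance 2: Heidi, Liam.
Distance 3: Ivan, Judy — contains Judy.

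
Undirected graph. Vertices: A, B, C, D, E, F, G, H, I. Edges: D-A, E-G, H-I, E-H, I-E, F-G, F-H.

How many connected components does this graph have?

4

From A: component {A, D}.
From B: component {B}.
From C: component {C}.
From E: component {E, F, G, H, I}.
That's 4 components.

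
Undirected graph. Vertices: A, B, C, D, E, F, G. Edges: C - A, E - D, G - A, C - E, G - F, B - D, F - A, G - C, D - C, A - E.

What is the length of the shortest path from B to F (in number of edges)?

4

Distance 0: B.
Distance 1: D.
Distance 2: C, E.
Distance 3: A, G.
Distance 4: F — contains F.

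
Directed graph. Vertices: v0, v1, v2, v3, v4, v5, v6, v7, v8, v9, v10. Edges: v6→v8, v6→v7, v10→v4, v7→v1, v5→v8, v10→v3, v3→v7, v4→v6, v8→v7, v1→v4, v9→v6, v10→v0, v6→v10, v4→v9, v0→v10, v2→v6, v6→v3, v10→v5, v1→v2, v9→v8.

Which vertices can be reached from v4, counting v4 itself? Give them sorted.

Start at v4.
Its neighbours: v6, v9.
Then their neighbours: v3, v7, v8, v10.
Then next layer: v0, v1, v5.
Then next layer: v2.
Every vertex is now reached.

v0, v1, v2, v3, v4, v5, v6, v7, v8, v9, v10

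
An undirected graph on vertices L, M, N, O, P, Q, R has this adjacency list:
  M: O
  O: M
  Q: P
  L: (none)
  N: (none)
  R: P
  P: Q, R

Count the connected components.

4

From L: component {L}.
From M: component {M, O}.
From N: component {N}.
From P: component {P, Q, R}.
That's 4 components.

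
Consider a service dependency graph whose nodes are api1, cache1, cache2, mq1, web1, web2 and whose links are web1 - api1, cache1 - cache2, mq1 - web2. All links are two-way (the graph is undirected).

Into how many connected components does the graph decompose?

From api1: component {api1, web1}.
From cache1: component {cache1, cache2}.
From mq1: component {mq1, web2}.
That's 3 components.

3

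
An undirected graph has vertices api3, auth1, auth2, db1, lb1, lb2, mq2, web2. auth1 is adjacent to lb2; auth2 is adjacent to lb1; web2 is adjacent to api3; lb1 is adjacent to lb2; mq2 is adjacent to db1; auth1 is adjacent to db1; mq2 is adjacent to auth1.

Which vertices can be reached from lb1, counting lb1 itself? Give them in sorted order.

Start at lb1.
Its neighbours: auth2, lb2.
Then their neighbours: auth1.
Then next layer: db1, mq2.
Nothing further is reachable.

auth1, auth2, db1, lb1, lb2, mq2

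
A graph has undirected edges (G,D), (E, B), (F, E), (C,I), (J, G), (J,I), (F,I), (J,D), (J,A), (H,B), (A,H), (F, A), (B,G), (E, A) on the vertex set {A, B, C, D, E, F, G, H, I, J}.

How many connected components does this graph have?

1

From A: component {A, B, C, D, E, F, G, H, I, J}.
That's 1 component.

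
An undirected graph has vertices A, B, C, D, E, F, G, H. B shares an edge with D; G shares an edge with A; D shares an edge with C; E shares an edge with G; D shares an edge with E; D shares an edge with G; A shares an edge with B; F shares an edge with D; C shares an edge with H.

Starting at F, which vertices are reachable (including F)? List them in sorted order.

A, B, C, D, E, F, G, H

Start at F.
Its neighbours: D.
Then their neighbours: B, C, E, G.
Then next layer: A, H.
Every vertex is now reached.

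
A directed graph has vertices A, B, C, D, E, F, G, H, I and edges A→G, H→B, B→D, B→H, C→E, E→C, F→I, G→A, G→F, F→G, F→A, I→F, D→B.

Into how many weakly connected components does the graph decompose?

3

From A: component {A, F, G, I}.
From B: component {B, D, H}.
From C: component {C, E}.
That's 3 components.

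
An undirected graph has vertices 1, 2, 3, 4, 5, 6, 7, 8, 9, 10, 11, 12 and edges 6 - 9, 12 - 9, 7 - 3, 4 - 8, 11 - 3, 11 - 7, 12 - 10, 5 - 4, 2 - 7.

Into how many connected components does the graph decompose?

From 1: component {1}.
From 2: component {2, 3, 7, 11}.
From 4: component {4, 5, 8}.
From 6: component {6, 9, 10, 12}.
That's 4 components.

4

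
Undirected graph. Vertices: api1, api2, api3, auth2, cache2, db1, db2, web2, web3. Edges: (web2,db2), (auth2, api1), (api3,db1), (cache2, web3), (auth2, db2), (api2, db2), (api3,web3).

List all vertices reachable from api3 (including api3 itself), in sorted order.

Start at api3.
Its neighbours: db1, web3.
Then their neighbours: cache2.
Nothing further is reachable.

api3, cache2, db1, web3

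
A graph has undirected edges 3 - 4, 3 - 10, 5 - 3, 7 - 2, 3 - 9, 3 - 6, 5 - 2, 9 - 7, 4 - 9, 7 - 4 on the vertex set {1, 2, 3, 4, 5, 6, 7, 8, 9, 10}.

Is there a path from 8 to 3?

No

8 has no edges, so nothing is reachable from it.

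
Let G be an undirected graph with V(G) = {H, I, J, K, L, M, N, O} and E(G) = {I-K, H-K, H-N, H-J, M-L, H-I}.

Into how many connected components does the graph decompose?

From H: component {H, I, J, K, N}.
From L: component {L, M}.
From O: component {O}.
That's 3 components.

3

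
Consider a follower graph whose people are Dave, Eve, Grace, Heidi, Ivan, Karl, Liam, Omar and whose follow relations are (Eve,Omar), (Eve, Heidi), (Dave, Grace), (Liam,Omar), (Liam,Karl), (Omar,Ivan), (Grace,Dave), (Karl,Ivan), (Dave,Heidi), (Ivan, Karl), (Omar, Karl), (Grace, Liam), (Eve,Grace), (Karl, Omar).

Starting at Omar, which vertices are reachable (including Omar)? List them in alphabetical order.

Ivan, Karl, Omar

Start at Omar.
Its neighbours: Ivan, Karl.
Nothing further is reachable.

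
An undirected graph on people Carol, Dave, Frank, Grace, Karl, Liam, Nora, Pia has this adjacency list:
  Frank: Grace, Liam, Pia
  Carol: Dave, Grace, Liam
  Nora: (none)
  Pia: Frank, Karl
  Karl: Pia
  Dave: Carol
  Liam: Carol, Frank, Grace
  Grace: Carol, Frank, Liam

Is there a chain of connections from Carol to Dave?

Yes

Explore from Carol.
Distance 1: reach Dave, Grace, Liam.
Found Dave.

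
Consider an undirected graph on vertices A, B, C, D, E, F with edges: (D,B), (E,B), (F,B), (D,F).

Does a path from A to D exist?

A has no edges, so nothing is reachable from it.

No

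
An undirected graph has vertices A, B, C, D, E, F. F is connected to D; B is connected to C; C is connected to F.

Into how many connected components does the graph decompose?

From A: component {A}.
From B: component {B, C, D, F}.
From E: component {E}.
That's 3 components.

3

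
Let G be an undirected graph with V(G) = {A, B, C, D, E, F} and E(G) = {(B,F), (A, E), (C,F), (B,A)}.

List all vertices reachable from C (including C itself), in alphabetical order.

Start at C.
Its neighbours: F.
Then their neighbours: B.
Then next layer: A.
Then next layer: E.
Nothing further is reachable.

A, B, C, E, F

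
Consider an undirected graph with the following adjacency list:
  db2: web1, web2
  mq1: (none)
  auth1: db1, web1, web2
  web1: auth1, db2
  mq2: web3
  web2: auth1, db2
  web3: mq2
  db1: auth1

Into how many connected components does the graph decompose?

From auth1: component {auth1, db1, db2, web1, web2}.
From mq1: component {mq1}.
From mq2: component {mq2, web3}.
That's 3 components.

3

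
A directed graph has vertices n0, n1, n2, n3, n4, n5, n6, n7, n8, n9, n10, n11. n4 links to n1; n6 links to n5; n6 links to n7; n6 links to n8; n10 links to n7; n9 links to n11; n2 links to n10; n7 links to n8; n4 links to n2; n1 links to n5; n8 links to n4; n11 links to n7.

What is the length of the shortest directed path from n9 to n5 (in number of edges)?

6

Distance 0: n9.
Distance 1: n11.
Distance 2: n7.
Distance 3: n8.
Distance 4: n4.
Distance 5: n1, n2.
Distance 6: n5, n10 — contains n5.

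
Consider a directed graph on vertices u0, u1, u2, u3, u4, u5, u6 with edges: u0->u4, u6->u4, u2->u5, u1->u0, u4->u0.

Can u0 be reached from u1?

Yes

Explore from u1.
Distance 1: reach u0.
Found u0.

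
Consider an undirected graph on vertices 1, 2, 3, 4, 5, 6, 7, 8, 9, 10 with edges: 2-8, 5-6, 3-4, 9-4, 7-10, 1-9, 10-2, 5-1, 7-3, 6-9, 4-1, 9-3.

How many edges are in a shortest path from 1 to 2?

Distance 0: 1.
Distance 1: 4, 5, 9.
Distance 2: 3, 6.
Distance 3: 7.
Distance 4: 10.
Distance 5: 2 — contains 2.

5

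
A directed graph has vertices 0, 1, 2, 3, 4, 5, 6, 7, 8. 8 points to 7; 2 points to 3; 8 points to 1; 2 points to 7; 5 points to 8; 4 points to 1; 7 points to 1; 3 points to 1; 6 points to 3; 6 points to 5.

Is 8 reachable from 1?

No

1 has no outgoing edges, so nothing is reachable from it.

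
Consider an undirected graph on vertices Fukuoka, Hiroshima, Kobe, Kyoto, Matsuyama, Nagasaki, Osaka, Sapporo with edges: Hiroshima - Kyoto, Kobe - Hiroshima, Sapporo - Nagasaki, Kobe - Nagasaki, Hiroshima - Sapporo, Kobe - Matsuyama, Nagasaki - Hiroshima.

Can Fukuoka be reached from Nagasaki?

No

Explore from Nagasaki.
Distance 1: reach Hiroshima, Kobe, Sapporo.
Distance 2: reach Kyoto, Matsuyama.
The search is exhausted without reaching Fukuoka; it lies in a different component.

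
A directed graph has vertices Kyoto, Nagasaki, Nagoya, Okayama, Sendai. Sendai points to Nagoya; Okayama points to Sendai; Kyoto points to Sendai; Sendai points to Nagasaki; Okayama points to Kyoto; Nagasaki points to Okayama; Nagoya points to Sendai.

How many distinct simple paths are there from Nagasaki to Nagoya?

2

Nagasaki→Okayama→Kyoto→Sendai→Nagoya
Nagasaki→Okayama→Sendai→Nagoya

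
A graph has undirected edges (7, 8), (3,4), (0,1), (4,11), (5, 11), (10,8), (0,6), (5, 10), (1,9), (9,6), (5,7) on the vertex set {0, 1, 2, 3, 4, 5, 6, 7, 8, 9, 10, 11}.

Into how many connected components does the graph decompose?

3

From 0: component {0, 1, 6, 9}.
From 2: component {2}.
From 3: component {3, 4, 5, 7, 8, 10, 11}.
That's 3 components.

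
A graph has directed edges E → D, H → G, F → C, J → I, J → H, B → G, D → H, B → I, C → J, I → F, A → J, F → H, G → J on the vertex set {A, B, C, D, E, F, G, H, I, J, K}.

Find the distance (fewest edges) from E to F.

Distance 0: E.
Distance 1: D.
Distance 2: H.
Distance 3: G.
Distance 4: J.
Distance 5: I.
Distance 6: F — contains F.

6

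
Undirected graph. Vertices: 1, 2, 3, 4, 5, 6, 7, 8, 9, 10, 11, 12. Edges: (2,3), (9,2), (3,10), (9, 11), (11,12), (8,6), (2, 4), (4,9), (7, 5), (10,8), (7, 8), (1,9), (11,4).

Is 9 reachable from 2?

Yes

Explore from 2.
Distance 1: reach 3, 4, 9.
Found 9.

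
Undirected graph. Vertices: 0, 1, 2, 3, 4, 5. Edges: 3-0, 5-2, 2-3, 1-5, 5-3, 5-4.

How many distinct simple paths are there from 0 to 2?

2

0–3–2
0–3–5–2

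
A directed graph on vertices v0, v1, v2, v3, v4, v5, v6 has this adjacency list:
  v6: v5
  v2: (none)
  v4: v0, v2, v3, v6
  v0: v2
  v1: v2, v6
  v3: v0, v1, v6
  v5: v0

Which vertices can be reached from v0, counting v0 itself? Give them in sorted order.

v0, v2

Start at v0.
Its neighbours: v2.
Nothing further is reachable.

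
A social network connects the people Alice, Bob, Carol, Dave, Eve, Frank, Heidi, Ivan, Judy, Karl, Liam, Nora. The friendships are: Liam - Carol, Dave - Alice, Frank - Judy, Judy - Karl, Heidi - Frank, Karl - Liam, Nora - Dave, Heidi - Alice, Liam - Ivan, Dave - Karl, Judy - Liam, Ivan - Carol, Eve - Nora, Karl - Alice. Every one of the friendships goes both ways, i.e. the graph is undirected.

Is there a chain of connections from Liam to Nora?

Explore from Liam.
Distance 1: reach Carol, Ivan, Judy, Karl.
Distance 2: reach Alice, Dave, Frank.
Distance 3: reach Heidi, Nora.
Found Nora.

Yes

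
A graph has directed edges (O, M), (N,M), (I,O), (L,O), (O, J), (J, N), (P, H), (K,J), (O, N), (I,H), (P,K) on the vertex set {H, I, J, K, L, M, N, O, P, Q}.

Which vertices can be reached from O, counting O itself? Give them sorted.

J, M, N, O

Start at O.
Its neighbours: J, M, N.
Nothing further is reachable.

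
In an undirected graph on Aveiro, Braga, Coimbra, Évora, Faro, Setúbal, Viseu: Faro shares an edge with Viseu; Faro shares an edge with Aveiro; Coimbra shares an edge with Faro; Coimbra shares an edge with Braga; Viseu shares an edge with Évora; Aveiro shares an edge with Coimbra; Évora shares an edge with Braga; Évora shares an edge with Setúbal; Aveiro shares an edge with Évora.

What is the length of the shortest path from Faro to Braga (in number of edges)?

2

Distance 0: Faro.
Distance 1: Aveiro, Coimbra, Viseu.
Distance 2: Braga, Évora — contains Braga.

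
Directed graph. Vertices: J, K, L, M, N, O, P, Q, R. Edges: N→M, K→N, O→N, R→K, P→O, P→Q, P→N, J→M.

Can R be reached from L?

L has no outgoing edges, so nothing is reachable from it.

No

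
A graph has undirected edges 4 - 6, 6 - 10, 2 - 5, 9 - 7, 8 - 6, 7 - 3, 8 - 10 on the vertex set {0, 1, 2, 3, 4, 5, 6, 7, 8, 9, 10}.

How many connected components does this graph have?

5

From 0: component {0}.
From 1: component {1}.
From 2: component {2, 5}.
From 3: component {3, 7, 9}.
From 4: component {4, 6, 8, 10}.
That's 5 components.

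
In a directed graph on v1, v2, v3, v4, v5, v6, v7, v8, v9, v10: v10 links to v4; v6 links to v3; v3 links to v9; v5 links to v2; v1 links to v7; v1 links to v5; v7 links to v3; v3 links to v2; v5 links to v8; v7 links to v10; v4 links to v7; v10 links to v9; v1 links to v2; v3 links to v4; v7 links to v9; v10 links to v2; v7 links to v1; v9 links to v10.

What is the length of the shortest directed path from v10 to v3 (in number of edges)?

3

Distance 0: v10.
Distance 1: v2, v4, v9.
Distance 2: v7.
Distance 3: v1, v3 — contains v3.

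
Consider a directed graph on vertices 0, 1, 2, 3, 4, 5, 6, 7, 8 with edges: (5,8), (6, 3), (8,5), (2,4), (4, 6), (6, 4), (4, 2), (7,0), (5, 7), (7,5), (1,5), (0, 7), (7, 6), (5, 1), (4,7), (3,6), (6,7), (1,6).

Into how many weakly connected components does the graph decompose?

From 0: component {0, 1, 2, 3, 4, 5, 6, 7, 8}.
That's 1 component.

1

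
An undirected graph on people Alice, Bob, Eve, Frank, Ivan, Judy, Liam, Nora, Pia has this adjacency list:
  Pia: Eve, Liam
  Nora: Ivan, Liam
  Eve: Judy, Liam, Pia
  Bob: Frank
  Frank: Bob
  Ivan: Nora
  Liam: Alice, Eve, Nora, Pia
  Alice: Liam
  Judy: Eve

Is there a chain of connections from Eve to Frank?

Explore from Eve.
Distance 1: reach Judy, Liam, Pia.
Distance 2: reach Alice, Nora.
Distance 3: reach Ivan.
The search is exhausted without reaching Frank; it lies in a different component.

No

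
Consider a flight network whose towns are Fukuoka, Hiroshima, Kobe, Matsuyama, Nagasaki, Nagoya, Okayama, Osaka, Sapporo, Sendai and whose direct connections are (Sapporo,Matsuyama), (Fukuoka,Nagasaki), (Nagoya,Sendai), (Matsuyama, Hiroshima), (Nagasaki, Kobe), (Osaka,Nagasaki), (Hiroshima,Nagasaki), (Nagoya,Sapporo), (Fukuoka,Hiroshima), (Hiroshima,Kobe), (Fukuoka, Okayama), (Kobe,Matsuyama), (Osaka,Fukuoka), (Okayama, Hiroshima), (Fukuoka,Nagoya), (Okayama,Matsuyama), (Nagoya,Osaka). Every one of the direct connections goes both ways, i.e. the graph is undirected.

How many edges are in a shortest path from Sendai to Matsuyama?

Distance 0: Sendai.
Distance 1: Nagoya.
Distance 2: Fukuoka, Osaka, Sapporo.
Distance 3: Hiroshima, Matsuyama, Nagasaki, Okayama — contains Matsuyama.

3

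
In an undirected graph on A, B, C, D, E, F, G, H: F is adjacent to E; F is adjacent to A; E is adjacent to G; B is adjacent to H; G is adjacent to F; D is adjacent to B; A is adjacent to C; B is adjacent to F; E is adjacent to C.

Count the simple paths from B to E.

B–F–A–C–E
B–F–E
B–F–G–E

3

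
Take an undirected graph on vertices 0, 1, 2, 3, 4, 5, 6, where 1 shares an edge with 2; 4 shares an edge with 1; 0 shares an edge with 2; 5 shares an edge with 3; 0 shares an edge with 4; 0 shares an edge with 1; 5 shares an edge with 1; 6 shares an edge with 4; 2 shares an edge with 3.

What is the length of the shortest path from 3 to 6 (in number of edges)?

4

Distance 0: 3.
Distance 1: 2, 5.
Distance 2: 0, 1.
Distance 3: 4.
Distance 4: 6 — contains 6.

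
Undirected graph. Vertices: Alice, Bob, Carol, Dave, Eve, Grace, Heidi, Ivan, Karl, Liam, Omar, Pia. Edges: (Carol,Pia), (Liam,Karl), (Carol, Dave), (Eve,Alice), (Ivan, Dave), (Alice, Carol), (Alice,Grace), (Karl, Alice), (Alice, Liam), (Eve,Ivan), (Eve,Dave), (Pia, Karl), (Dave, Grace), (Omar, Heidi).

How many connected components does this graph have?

From Alice: component {Alice, Carol, Dave, Eve, Grace, Ivan, Karl, Liam, Pia}.
From Bob: component {Bob}.
From Heidi: component {Heidi, Omar}.
That's 3 components.

3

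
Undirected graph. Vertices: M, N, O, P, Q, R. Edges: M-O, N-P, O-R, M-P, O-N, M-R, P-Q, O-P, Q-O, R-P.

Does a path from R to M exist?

Explore from R.
Distance 1: reach M, O, P.
Found M.

Yes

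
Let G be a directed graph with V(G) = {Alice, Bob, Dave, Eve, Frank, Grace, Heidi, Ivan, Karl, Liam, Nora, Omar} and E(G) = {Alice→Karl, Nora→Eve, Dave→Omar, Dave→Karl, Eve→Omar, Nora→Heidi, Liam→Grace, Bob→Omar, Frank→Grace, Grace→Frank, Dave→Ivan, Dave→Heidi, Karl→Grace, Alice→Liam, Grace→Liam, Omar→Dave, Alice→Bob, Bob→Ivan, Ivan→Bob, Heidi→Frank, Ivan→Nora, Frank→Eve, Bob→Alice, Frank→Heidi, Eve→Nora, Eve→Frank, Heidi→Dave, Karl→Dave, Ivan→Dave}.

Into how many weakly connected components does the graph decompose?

From Alice: component {Alice, Bob, Dave, Eve, Frank, Grace, Heidi, Ivan, Karl, Liam, Nora, Omar}.
That's 1 component.

1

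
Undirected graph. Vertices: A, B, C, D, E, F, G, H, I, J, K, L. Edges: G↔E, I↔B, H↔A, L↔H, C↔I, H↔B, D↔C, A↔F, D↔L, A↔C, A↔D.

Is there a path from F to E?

Explore from F.
Distance 1: reach A.
Distance 2: reach C, D, H.
Distance 3: reach B, I, L.
The search is exhausted without reaching E; it lies in a different component.

No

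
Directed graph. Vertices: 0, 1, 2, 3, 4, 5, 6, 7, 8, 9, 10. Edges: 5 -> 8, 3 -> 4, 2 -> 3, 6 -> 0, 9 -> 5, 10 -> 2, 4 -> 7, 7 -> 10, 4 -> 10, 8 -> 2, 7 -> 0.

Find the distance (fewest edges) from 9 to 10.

6

Distance 0: 9.
Distance 1: 5.
Distance 2: 8.
Distance 3: 2.
Distance 4: 3.
Distance 5: 4.
Distance 6: 7, 10 — contains 10.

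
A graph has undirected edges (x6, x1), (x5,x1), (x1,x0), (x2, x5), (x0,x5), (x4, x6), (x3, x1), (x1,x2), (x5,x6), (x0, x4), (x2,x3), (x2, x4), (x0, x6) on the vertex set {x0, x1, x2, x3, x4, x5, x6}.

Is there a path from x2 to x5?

Yes

Explore from x2.
Distance 1: reach x1, x3, x4, x5.
Found x5.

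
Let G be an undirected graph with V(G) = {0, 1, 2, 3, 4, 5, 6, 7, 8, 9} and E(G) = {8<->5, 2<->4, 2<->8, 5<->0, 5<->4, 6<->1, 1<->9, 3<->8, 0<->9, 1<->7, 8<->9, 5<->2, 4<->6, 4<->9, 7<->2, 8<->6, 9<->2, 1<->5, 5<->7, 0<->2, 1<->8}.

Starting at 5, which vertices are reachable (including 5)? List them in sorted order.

0, 1, 2, 3, 4, 5, 6, 7, 8, 9

Start at 5.
Its neighbours: 0, 1, 2, 4, 7, 8.
Then their neighbours: 3, 6, 9.
Every vertex is now reached.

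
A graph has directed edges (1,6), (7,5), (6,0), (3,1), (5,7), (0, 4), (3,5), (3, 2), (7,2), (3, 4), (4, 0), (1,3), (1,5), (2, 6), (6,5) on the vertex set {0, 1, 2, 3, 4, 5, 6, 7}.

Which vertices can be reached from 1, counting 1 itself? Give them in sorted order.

Start at 1.
Its neighbours: 3, 5, 6.
Then their neighbours: 0, 2, 4, 7.
Every vertex is now reached.

0, 1, 2, 3, 4, 5, 6, 7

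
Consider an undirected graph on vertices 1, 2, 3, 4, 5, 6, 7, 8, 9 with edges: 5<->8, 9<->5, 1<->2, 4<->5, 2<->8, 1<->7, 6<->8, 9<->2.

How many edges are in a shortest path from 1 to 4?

4

Distance 0: 1.
Distance 1: 2, 7.
Distance 2: 8, 9.
Distance 3: 5, 6.
Distance 4: 4 — contains 4.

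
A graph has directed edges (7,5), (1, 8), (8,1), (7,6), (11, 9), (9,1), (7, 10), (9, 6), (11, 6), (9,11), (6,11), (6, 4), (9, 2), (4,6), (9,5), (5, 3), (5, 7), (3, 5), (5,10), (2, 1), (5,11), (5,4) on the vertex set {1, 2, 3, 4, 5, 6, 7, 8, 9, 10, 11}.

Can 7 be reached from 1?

No

Explore from 1.
Distance 1: reach 8.
The search from 1 is exhausted; no directed path reaches 7.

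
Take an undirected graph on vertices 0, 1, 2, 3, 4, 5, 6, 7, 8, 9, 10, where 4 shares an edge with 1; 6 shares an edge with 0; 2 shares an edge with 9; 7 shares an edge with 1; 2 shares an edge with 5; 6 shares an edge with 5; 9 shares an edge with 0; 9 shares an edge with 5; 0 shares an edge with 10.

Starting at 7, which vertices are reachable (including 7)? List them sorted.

1, 4, 7

Start at 7.
Its neighbours: 1.
Then their neighbours: 4.
Nothing further is reachable.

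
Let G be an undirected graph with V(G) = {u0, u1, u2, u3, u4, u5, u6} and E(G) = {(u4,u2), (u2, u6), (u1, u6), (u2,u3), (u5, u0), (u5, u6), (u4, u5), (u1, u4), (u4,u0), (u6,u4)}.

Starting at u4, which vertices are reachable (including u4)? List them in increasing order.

u0, u1, u2, u3, u4, u5, u6

Start at u4.
Its neighbours: u0, u1, u2, u5, u6.
Then their neighbours: u3.
Every vertex is now reached.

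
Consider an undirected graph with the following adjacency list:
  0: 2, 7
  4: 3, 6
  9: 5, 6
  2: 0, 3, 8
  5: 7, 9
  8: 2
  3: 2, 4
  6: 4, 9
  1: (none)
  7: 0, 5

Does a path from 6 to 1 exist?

Explore from 6.
Distance 1: reach 4, 9.
Distance 2: reach 3, 5.
Distance 3: reach 2, 7.
Distance 4: reach 0, 8.
The search is exhausted without reaching 1; it lies in a different component.

No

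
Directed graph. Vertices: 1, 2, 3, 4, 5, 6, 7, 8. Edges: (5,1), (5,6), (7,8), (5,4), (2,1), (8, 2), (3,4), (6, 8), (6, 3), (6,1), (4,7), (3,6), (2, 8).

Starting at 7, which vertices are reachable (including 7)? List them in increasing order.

Start at 7.
Its neighbours: 8.
Then their neighbours: 2.
Then next layer: 1.
Nothing further is reachable.

1, 2, 7, 8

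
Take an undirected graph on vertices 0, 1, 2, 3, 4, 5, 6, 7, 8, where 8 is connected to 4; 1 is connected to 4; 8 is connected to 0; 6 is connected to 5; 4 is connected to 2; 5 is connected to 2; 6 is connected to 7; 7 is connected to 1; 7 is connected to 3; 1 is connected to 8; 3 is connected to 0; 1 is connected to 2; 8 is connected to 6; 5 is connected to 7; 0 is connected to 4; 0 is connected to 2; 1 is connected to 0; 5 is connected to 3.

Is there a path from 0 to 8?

Yes

Explore from 0.
Distance 1: reach 1, 2, 3, 4, 8.
Found 8.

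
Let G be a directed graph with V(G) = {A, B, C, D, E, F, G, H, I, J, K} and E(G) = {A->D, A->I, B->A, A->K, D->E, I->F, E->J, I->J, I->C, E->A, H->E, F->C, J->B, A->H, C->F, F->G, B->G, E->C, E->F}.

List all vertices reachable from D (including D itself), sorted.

A, B, C, D, E, F, G, H, I, J, K

Start at D.
Its neighbours: E.
Then their neighbours: A, C, F, J.
Then next layer: B, G, H, I, K.
Every vertex is now reached.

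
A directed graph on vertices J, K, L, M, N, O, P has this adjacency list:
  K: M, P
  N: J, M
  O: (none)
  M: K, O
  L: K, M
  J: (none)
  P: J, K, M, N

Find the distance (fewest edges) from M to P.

2

Distance 0: M.
Distance 1: K, O.
Distance 2: P — contains P.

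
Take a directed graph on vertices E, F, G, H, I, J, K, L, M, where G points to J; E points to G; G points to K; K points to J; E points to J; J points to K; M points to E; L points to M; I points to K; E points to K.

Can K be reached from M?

Explore from M.
Distance 1: reach E.
Distance 2: reach G, J, K.
Found K.

Yes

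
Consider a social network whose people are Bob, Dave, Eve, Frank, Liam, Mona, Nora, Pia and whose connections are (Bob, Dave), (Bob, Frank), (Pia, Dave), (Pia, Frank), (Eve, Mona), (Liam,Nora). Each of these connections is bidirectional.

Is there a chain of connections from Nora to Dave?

No

Explore from Nora.
Distance 1: reach Liam.
The search is exhausted without reaching Dave; it lies in a different component.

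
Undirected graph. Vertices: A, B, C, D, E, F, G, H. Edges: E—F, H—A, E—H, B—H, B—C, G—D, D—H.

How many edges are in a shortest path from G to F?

4

Distance 0: G.
Distance 1: D.
Distance 2: H.
Distance 3: A, B, E.
Distance 4: C, F — contains F.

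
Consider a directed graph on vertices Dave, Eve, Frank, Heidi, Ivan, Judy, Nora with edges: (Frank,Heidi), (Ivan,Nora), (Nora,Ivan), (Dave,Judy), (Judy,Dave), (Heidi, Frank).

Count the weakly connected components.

From Dave: component {Dave, Judy}.
From Eve: component {Eve}.
From Frank: component {Frank, Heidi}.
From Ivan: component {Ivan, Nora}.
That's 4 components.

4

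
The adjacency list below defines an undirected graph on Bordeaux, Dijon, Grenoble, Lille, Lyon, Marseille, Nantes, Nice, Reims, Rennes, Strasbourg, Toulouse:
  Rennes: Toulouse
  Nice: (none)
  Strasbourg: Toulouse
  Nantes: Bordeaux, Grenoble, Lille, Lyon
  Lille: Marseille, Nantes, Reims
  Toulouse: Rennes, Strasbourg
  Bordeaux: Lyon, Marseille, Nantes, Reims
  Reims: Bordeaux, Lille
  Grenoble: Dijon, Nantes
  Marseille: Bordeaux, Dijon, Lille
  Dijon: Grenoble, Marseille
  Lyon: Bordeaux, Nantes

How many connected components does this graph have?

3

From Bordeaux: component {Bordeaux, Dijon, Grenoble, Lille, Lyon, Marseille, Nantes, Reims}.
From Nice: component {Nice}.
From Rennes: component {Rennes, Strasbourg, Toulouse}.
That's 3 components.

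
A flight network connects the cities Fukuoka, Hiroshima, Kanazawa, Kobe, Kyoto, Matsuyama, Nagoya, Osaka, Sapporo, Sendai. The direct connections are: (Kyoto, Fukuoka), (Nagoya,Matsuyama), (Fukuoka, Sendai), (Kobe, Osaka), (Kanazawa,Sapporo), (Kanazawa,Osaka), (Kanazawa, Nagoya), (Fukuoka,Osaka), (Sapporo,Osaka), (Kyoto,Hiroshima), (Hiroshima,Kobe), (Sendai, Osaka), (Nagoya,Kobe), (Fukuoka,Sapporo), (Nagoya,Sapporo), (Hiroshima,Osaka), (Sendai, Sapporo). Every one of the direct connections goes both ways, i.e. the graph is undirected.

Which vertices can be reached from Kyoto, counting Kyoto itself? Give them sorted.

Fukuoka, Hiroshima, Kanazawa, Kobe, Kyoto, Matsuyama, Nagoya, Osaka, Sapporo, Sendai

Start at Kyoto.
Its neighbours: Fukuoka, Hiroshima.
Then their neighbours: Kobe, Osaka, Sapporo, Sendai.
Then next layer: Kanazawa, Nagoya.
Then next layer: Matsuyama.
Every vertex is now reached.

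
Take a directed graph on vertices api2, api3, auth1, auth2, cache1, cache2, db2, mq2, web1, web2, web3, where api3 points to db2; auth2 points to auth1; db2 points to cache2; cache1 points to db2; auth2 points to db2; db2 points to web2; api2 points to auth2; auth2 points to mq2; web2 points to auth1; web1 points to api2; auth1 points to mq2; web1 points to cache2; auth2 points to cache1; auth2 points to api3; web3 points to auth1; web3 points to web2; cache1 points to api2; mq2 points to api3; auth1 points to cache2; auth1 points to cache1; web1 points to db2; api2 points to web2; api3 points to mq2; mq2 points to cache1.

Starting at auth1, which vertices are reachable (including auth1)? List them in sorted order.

api2, api3, auth1, auth2, cache1, cache2, db2, mq2, web2

Start at auth1.
Its neighbours: cache1, cache2, mq2.
Then their neighbours: api2, api3, db2.
Then next layer: auth2, web2.
Nothing further is reachable.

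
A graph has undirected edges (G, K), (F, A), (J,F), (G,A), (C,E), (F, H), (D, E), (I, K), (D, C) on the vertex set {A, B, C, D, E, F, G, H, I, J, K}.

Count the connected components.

3

From A: component {A, F, G, H, I, J, K}.
From B: component {B}.
From C: component {C, D, E}.
That's 3 components.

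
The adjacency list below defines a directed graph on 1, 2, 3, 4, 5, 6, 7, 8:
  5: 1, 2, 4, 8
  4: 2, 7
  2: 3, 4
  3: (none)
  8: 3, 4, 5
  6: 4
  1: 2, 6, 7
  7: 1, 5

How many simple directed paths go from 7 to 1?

7→1
7→5→1

2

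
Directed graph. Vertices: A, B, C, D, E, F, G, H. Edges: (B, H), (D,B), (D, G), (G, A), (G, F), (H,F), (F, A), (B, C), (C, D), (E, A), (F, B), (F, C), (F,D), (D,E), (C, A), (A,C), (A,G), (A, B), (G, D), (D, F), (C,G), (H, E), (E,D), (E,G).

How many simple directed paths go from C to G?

C→A→B→H→E→D→G
C→A→B→H→E→G
C→A→B→H→F→D→E→G
C→A→B→H→F→D→G
C→A→G
C→D→B→H→E→A→G
C→D→B→H→E→G
C→D→B→H→F→A→G
... and 8 more.

16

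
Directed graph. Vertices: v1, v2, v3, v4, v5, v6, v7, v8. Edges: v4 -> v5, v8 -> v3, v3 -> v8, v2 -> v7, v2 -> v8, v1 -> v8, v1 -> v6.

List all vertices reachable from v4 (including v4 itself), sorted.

Start at v4.
Its neighbours: v5.
Nothing further is reachable.

v4, v5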